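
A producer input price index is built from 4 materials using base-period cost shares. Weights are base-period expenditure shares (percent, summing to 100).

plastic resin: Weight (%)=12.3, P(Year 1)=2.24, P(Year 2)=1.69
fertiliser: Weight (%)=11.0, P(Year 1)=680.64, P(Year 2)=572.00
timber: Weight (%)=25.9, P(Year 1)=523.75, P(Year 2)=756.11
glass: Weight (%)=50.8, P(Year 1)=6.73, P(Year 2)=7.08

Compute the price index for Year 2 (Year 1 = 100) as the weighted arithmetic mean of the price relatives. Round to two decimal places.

109.36

plastic resin: 12.3 × (1.69/2.24) = 12.3 × 0.754464 = 9.2799
fertiliser: 11.0 × (572.00/680.64) = 11.0 × 0.840386 = 9.2442
timber: 25.9 × (756.11/523.75) = 25.9 × 1.443647 = 37.3905
glass: 50.8 × (7.08/6.73) = 50.8 × 1.052006 = 53.4419
Index = Σ wᵢ·(p₁ᵢ/p₀ᵢ) = 9.2799 + 9.2442 + 37.3905 + 53.4419 = 109.3565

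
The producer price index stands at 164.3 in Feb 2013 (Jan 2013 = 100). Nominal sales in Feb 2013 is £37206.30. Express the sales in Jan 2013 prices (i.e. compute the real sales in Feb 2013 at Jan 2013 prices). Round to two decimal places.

22645.34

Real = Nominal ÷ (Index/100) = 37206.30 ÷ (164.3/100)
     = 37206.30 ÷ 1.643 = 22645.3439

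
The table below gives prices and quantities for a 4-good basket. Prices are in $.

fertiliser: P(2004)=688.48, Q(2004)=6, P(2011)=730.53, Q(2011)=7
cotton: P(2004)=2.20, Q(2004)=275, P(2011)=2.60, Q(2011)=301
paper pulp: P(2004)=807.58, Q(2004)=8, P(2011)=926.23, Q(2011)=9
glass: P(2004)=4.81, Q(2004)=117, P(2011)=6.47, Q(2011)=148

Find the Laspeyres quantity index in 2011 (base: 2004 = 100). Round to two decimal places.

Laspeyres quantity index uses base-period prices as weights.
ΣP(2004)·Q(2011) = 688.48×7 + 2.20×301 + 807.58×9 + 4.81×148 = 4819.36 + 662.2 + 7268.22 + 711.88 = 13461.66
ΣP(2004)·Q(2004) = 688.48×6 + 2.20×275 + 807.58×8 + 4.81×117 = 4130.88 + 605 + 6460.64 + 562.77 = 11759.29
Index = 13461.66 / 11759.29 × 100 = 114.4768

114.48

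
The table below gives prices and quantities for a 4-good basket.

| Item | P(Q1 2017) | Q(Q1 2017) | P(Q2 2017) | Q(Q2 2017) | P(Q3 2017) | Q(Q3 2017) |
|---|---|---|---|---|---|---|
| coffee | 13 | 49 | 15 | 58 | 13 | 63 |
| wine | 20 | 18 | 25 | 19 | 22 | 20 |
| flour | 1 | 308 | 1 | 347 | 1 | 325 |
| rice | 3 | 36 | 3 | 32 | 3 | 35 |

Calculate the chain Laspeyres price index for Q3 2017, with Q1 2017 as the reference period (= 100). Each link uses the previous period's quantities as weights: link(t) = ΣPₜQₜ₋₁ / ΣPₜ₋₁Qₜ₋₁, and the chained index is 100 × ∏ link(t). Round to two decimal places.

102.34

Link Q1 2017→Q2 2017:
ΣP(Q2 2017)Q(Q1 2017) = 15×49 + 25×18 + 1×308 + 3×36 = 735 + 450 + 308 + 108 = 1601
ΣP(Q1 2017)Q(Q1 2017) = 13×49 + 20×18 + 1×308 + 3×36 = 637 + 360 + 308 + 108 = 1413
link = 1601/1413 = 1.133050
Link Q2 2017→Q3 2017:
ΣP(Q3 2017)Q(Q2 2017) = 13×58 + 22×19 + 1×347 + 3×32 = 754 + 418 + 347 + 96 = 1615
ΣP(Q2 2017)Q(Q2 2017) = 15×58 + 25×19 + 1×347 + 3×32 = 870 + 475 + 347 + 96 = 1788
link = 1615/1788 = 0.903244
Chained index = 100 × 1.133050 × 0.903244 = 102.3421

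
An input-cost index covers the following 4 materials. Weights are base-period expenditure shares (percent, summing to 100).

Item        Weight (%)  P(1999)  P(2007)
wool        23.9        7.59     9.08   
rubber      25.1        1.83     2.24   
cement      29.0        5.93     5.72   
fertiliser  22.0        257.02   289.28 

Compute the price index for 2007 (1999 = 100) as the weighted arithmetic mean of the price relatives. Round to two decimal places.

112.05

wool: 23.9 × (9.08/7.59) = 23.9 × 1.196311 = 28.5918
rubber: 25.1 × (2.24/1.83) = 25.1 × 1.224044 = 30.7235
cement: 29.0 × (5.72/5.93) = 29.0 × 0.964587 = 27.9730
fertiliser: 22.0 × (289.28/257.02) = 22.0 × 1.125516 = 24.7613
Index = Σ wᵢ·(p₁ᵢ/p₀ᵢ) = 28.5918 + 30.7235 + 27.9730 + 24.7613 = 112.0497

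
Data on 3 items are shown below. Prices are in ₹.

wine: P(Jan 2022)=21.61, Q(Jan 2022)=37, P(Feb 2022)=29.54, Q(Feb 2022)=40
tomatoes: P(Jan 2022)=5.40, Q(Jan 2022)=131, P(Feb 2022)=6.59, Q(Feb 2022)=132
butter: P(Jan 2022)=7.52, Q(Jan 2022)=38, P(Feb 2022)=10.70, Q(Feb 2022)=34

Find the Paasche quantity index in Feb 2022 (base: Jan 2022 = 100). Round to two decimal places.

Paasche quantity index uses current-period prices as weights.
ΣP(Feb 2022)·Q(Feb 2022) = 29.54×40 + 6.59×132 + 10.70×34 = 1181.6 + 869.88 + 363.8 = 2415.28
ΣP(Feb 2022)·Q(Jan 2022) = 29.54×37 + 6.59×131 + 10.70×38 = 1092.98 + 863.29 + 406.6 = 2362.87
Index = 2415.28 / 2362.87 × 100 = 102.2181

102.22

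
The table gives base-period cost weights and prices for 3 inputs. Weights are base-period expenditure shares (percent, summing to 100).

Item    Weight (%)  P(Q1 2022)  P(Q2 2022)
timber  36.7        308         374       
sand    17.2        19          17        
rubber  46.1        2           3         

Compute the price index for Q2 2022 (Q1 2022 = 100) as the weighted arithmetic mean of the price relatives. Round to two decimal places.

129.10

timber: 36.7 × (374/308) = 36.7 × 1.214286 = 44.5643
sand: 17.2 × (17/19) = 17.2 × 0.894737 = 15.3895
rubber: 46.1 × (3/2) = 46.1 × 1.500000 = 69.1500
Index = Σ wᵢ·(p₁ᵢ/p₀ᵢ) = 44.5643 + 15.3895 + 69.1500 = 129.1038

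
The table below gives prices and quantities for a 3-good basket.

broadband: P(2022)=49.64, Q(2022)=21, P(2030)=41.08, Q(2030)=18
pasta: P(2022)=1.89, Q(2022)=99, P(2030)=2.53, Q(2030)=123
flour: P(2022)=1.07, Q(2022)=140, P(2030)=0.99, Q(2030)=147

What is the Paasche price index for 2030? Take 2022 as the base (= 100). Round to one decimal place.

Paasche price index uses current-period quantities as weights.
ΣP(2030)·Q(2030) = 41.08×18 + 2.53×123 + 0.99×147 = 739.44 + 311.19 + 145.53 = 1196.16
ΣP(2022)·Q(2030) = 49.64×18 + 1.89×123 + 1.07×147 = 893.52 + 232.47 + 157.29 = 1283.28
Index = 1196.16 / 1283.28 × 100 = 93.2111

93.2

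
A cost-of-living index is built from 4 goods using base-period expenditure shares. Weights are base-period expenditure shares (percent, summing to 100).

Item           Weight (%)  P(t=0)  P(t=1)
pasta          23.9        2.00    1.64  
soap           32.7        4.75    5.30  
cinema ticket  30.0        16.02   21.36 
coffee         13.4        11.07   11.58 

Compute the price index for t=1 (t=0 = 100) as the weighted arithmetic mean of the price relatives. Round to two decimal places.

pasta: 23.9 × (1.64/2.00) = 23.9 × 0.820000 = 19.5980
soap: 32.7 × (5.30/4.75) = 32.7 × 1.115789 = 36.4863
cinema ticket: 30.0 × (21.36/16.02) = 30.0 × 1.333333 = 40.0000
coffee: 13.4 × (11.58/11.07) = 13.4 × 1.046070 = 14.0173
Index = Σ wᵢ·(p₁ᵢ/p₀ᵢ) = 19.5980 + 36.4863 + 40.0000 + 14.0173 = 110.1017

110.10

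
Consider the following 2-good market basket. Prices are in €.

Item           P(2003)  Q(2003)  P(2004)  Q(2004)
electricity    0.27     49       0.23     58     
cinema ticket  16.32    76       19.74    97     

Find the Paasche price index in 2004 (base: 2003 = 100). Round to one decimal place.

Paasche price index uses current-period quantities as weights.
ΣP(2004)·Q(2004) = 0.23×58 + 19.74×97 = 13.34 + 1914.78 = 1928.12
ΣP(2003)·Q(2004) = 0.27×58 + 16.32×97 = 15.66 + 1583.04 = 1598.7
Index = 1928.12 / 1598.7 × 100 = 120.6055

120.6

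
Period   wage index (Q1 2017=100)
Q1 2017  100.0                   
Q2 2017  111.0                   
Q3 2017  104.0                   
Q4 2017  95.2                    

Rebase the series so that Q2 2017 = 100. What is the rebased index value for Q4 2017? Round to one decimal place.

Rebased(Q4 2017) = 95.2 / 111.0 × 100 = 85.7658

85.8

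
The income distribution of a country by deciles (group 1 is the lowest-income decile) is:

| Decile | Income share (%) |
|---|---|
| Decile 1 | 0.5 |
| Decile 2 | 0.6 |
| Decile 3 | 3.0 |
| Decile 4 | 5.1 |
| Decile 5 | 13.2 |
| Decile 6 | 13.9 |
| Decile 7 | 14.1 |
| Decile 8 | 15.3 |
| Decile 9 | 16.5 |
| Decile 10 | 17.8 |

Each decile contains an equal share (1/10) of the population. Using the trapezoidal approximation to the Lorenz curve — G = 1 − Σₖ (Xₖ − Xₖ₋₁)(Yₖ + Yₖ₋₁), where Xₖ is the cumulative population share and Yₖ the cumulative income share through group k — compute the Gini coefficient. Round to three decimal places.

Cumulative income shares Yₖ: 0.0050, 0.0110, 0.0410, 0.0920, 0.2240, 0.3630, 0.5040, 0.6570, 0.8220, 1.0000
Σ (Xₖ−Xₖ₋₁)(Yₖ+Yₖ₋₁) = (1/10)(0.0050+0.0000) + (1/10)(0.0110+0.0050) + (1/10)(0.0410+0.0110) + (1/10)(0.0920+0.0410) + (1/10)(0.2240+0.0920) + (1/10)(0.3630+0.2240) + (1/10)(0.5040+0.3630) + (1/10)(0.6570+0.5040) + (1/10)(0.8220+0.6570) + (1/10)(1.0000+0.8220)
  = 0.0005 + 0.0016 + 0.0052 + 0.0133 + 0.0316 + 0.0587 + 0.0867 + 0.1161 + 0.1479 + 0.1822 = 0.6438
G = 1 − 0.6438 = 0.3562

0.356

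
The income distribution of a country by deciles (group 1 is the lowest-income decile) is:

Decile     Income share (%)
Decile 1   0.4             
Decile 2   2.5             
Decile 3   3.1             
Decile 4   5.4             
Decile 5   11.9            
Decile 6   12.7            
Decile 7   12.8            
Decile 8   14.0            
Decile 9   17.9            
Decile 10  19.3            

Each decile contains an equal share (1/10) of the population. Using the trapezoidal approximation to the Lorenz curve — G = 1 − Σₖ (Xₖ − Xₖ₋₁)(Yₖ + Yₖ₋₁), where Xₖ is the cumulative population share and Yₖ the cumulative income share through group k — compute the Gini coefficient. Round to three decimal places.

Cumulative income shares Yₖ: 0.0040, 0.0290, 0.0600, 0.1140, 0.2330, 0.3600, 0.4880, 0.6280, 0.8070, 1.0000
Σ (Xₖ−Xₖ₋₁)(Yₖ+Yₖ₋₁) = (1/10)(0.0040+0.0000) + (1/10)(0.0290+0.0040) + (1/10)(0.0600+0.0290) + (1/10)(0.1140+0.0600) + (1/10)(0.2330+0.1140) + (1/10)(0.3600+0.2330) + (1/10)(0.4880+0.3600) + (1/10)(0.6280+0.4880) + (1/10)(0.8070+0.6280) + (1/10)(1.0000+0.8070)
  = 0.0004 + 0.0033 + 0.0089 + 0.0174 + 0.0347 + 0.0593 + 0.0848 + 0.1116 + 0.1435 + 0.1807 = 0.6446
G = 1 − 0.6446 = 0.3554

0.355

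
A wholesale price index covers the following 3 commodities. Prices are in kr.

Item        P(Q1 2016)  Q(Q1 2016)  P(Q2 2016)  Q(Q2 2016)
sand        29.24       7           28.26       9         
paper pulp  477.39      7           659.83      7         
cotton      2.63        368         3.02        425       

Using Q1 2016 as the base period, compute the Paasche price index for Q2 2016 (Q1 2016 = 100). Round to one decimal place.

130.4

Paasche price index uses current-period quantities as weights.
ΣP(Q2 2016)·Q(Q2 2016) = 28.26×9 + 659.83×7 + 3.02×425 = 254.34 + 4618.81 + 1283.5 = 6156.65
ΣP(Q1 2016)·Q(Q2 2016) = 29.24×9 + 477.39×7 + 2.63×425 = 263.16 + 3341.73 + 1117.75 = 4722.64
Index = 6156.65 / 4722.64 × 100 = 130.3646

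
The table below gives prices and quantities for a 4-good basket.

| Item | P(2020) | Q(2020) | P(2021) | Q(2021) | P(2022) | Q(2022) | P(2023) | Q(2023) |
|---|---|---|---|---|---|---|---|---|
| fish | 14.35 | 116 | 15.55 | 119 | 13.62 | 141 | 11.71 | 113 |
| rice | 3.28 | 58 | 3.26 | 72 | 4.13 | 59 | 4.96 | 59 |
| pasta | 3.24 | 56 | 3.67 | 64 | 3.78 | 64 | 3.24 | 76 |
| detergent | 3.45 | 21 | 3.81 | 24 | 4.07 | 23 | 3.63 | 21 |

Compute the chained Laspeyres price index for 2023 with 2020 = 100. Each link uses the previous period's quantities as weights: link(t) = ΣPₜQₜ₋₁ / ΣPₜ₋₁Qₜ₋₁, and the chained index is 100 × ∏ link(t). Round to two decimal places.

90.43

Link 2020→2021:
ΣP(2021)Q(2020) = 15.55×116 + 3.26×58 + 3.67×56 + 3.81×21 = 1803.8 + 189.08 + 205.52 + 80.01 = 2278.41
ΣP(2020)Q(2020) = 14.35×116 + 3.28×58 + 3.24×56 + 3.45×21 = 1664.6 + 190.24 + 181.44 + 72.45 = 2108.73
link = 2278.41/2108.73 = 1.080465
Link 2021→2022:
ΣP(2022)Q(2021) = 13.62×119 + 4.13×72 + 3.78×64 + 4.07×24 = 1620.78 + 297.36 + 241.92 + 97.68 = 2257.74
ΣP(2021)Q(2021) = 15.55×119 + 3.26×72 + 3.67×64 + 3.81×24 = 1850.45 + 234.72 + 234.88 + 91.44 = 2411.49
link = 2257.74/2411.49 = 0.936243
Link 2022→2023:
ΣP(2023)Q(2022) = 11.71×141 + 4.96×59 + 3.24×64 + 3.63×23 = 1651.11 + 292.64 + 207.36 + 83.49 = 2234.6
ΣP(2022)Q(2022) = 13.62×141 + 4.13×59 + 3.78×64 + 4.07×23 = 1920.42 + 243.67 + 241.92 + 93.61 = 2499.62
link = 2234.6/2499.62 = 0.893976
Chained index = 100 × 1.080465 × 0.936243 × 0.893976 = 90.4326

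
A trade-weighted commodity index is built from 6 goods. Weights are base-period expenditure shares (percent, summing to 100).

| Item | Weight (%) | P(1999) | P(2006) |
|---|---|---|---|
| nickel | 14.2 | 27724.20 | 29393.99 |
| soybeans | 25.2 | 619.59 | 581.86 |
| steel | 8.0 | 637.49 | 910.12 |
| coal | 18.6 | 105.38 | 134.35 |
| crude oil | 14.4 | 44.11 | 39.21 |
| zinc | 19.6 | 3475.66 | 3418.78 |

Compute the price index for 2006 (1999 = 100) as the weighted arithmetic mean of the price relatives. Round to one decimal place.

nickel: 14.2 × (29393.99/27724.20) = 14.2 × 1.060229 = 15.0552
soybeans: 25.2 × (581.86/619.59) = 25.2 × 0.939105 = 23.6654
steel: 8.0 × (910.12/637.49) = 8.0 × 1.427662 = 11.4213
coal: 18.6 × (134.35/105.38) = 18.6 × 1.274910 = 23.7133
crude oil: 14.4 × (39.21/44.11) = 14.4 × 0.888914 = 12.8004
zinc: 19.6 × (3418.78/3475.66) = 19.6 × 0.983635 = 19.2792
Index = Σ wᵢ·(p₁ᵢ/p₀ᵢ) = 15.0552 + 23.6654 + 11.4213 + 23.7133 + 12.8004 + 19.2792 = 105.9349

105.9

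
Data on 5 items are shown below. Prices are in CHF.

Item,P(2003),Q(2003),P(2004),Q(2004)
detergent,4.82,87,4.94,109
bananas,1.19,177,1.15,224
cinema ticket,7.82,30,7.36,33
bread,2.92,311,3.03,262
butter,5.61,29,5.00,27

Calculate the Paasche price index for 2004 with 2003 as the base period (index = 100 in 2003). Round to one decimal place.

Paasche price index uses current-period quantities as weights.
ΣP(2004)·Q(2004) = 4.94×109 + 1.15×224 + 7.36×33 + 3.03×262 + 5.00×27 = 538.46 + 257.6 + 242.88 + 793.86 + 135 = 1967.8
ΣP(2003)·Q(2004) = 4.82×109 + 1.19×224 + 7.82×33 + 2.92×262 + 5.61×27 = 525.38 + 266.56 + 258.06 + 765.04 + 151.47 = 1966.51
Index = 1967.8 / 1966.51 × 100 = 100.0656

100.1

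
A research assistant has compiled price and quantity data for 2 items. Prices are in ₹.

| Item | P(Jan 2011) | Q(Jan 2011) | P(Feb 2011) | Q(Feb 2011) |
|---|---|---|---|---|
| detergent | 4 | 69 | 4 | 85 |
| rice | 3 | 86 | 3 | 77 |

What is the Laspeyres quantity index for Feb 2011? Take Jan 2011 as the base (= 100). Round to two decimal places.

Laspeyres quantity index uses base-period prices as weights.
ΣP(Jan 2011)·Q(Feb 2011) = 4×85 + 3×77 = 340 + 231 = 571
ΣP(Jan 2011)·Q(Jan 2011) = 4×69 + 3×86 = 276 + 258 = 534
Index = 571 / 534 × 100 = 106.9288

106.93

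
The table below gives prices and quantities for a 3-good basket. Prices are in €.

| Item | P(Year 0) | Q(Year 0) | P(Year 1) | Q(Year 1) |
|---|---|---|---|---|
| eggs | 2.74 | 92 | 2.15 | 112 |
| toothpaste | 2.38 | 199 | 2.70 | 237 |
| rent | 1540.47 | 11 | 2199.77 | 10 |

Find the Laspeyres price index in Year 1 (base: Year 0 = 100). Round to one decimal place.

Laspeyres price index uses base-period quantities as weights.
ΣP(Year 1)·Q(Year 0) = 2.15×92 + 2.70×199 + 2199.77×11 = 197.8 + 537.3 + 24197.47 = 24932.57
ΣP(Year 0)·Q(Year 0) = 2.74×92 + 2.38×199 + 1540.47×11 = 252.08 + 473.62 + 16945.17 = 17670.87
Index = 24932.57 / 17670.87 × 100 = 141.0942

141.1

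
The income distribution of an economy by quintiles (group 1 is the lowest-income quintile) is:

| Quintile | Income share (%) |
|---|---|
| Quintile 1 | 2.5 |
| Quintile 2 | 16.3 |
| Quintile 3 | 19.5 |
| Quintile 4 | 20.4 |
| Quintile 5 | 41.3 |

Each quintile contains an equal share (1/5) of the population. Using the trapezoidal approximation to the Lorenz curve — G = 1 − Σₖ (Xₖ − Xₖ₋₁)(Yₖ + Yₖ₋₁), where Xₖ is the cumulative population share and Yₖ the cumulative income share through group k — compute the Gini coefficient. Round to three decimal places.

0.327

Cumulative income shares Yₖ: 0.0250, 0.1880, 0.3830, 0.5870, 1.0000
Σ (Xₖ−Xₖ₋₁)(Yₖ+Yₖ₋₁) = (1/5)(0.0250+0.0000) + (1/5)(0.1880+0.0250) + (1/5)(0.3830+0.1880) + (1/5)(0.5870+0.3830) + (1/5)(1.0000+0.5870)
  = 0.0050 + 0.0426 + 0.1142 + 0.1940 + 0.3174 = 0.6732
G = 1 − 0.6732 = 0.3268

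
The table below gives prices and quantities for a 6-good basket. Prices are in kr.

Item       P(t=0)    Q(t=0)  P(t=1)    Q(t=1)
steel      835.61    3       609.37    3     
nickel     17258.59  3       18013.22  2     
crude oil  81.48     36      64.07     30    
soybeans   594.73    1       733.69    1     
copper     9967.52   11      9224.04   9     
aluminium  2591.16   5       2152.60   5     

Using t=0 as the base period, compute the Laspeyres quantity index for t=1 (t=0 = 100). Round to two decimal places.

Laspeyres quantity index uses base-period prices as weights.
ΣP(t=0)·Q(t=1) = 835.61×3 + 17258.59×2 + 81.48×30 + 594.73×1 + 9967.52×9 + 2591.16×5 = 2506.83 + 34517.18 + 2444.4 + 594.73 + 89707.68 + 12955.8 = 142726.62
ΣP(t=0)·Q(t=0) = 835.61×3 + 17258.59×3 + 81.48×36 + 594.73×1 + 9967.52×11 + 2591.16×5 = 2506.83 + 51775.77 + 2933.28 + 594.73 + 109642.72 + 12955.8 = 180409.13
Index = 142726.62 / 180409.13 × 100 = 79.1127

79.11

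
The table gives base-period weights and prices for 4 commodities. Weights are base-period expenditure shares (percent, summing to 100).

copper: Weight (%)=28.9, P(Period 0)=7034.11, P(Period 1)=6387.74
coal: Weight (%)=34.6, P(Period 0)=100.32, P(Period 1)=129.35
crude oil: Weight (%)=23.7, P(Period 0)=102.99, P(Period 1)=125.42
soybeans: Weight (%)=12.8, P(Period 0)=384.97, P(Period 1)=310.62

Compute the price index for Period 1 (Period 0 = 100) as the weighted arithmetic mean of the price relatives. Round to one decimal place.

copper: 28.9 × (6387.74/7034.11) = 28.9 × 0.908109 = 26.2444
coal: 34.6 × (129.35/100.32) = 34.6 × 1.289374 = 44.6123
crude oil: 23.7 × (125.42/102.99) = 23.7 × 1.217788 = 28.8616
soybeans: 12.8 × (310.62/384.97) = 12.8 × 0.806868 = 10.3279
Index = Σ wᵢ·(p₁ᵢ/p₀ᵢ) = 26.2444 + 44.6123 + 28.8616 + 10.3279 = 110.0462

110.0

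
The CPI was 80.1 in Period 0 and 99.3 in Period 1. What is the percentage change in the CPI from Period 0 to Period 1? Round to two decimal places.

23.97%

Change = (99.3 − 80.1) / 80.1 × 100
       = 19.2 / 80.1 × 100 = 23.9700%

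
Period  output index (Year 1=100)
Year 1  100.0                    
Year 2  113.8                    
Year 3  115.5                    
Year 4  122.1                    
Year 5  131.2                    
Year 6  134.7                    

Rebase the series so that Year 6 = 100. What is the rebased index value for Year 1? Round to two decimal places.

74.24

Rebased(Year 1) = 100.0 / 134.7 × 100 = 74.2390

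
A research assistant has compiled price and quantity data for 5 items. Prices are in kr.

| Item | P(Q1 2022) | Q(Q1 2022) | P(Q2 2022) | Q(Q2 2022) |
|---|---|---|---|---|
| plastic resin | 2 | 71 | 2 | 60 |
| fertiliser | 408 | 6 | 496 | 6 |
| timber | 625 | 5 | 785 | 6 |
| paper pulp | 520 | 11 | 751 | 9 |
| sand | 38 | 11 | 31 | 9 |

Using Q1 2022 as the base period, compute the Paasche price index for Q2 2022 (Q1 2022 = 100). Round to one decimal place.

130.9

Paasche price index uses current-period quantities as weights.
ΣP(Q2 2022)·Q(Q2 2022) = 2×60 + 496×6 + 785×6 + 751×9 + 31×9 = 120 + 2976 + 4710 + 6759 + 279 = 14844
ΣP(Q1 2022)·Q(Q2 2022) = 2×60 + 408×6 + 625×6 + 520×9 + 38×9 = 120 + 2448 + 3750 + 4680 + 342 = 11340
Index = 14844 / 11340 × 100 = 130.8995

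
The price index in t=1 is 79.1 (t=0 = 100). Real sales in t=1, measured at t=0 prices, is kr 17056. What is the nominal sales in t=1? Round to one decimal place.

Nominal = Real × (Index/100) = 17056 × (79.1/100)
        = 17056 × 0.791 = 13491.2960

13491.3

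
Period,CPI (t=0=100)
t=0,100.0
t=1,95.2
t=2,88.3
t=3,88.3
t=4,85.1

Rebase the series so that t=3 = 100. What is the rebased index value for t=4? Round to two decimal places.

Rebased(t=4) = 85.1 / 88.3 × 100 = 96.3760

96.38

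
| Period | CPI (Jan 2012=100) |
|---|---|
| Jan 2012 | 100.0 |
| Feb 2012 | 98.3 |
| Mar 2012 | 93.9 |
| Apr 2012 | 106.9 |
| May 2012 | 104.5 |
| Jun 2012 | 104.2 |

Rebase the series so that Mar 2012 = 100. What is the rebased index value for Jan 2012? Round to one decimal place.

Rebased(Jan 2012) = 100.0 / 93.9 × 100 = 106.4963

106.5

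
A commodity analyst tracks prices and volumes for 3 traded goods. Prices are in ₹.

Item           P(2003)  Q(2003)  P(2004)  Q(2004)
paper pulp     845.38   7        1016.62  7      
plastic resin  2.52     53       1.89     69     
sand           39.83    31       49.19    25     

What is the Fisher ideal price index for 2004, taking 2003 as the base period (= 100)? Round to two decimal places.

Laspeyres component (base-period weights):
ΣP(2004)Q(2003) = 1016.62×7 + 1.89×53 + 49.19×31 = 7116.34 + 100.17 + 1524.89 = 8741.4
ΣP(2003)Q(2003) = 845.38×7 + 2.52×53 + 39.83×31 = 5917.66 + 133.56 + 1234.73 = 7285.95
L = 8741.4 / 7285.95 × 100 = 119.9761
Paasche component (current-period weights):
ΣP(2004)Q(2004) = 1016.62×7 + 1.89×69 + 49.19×25 = 7116.34 + 130.41 + 1229.75 = 8476.5
ΣP(2003)Q(2004) = 845.38×7 + 2.52×69 + 39.83×25 = 5917.66 + 173.88 + 995.75 = 7087.29
P = 8476.5 / 7087.29 × 100 = 119.6014
Fisher = √(L × P) = √(119.9761 × 119.6014) = 119.7886

119.79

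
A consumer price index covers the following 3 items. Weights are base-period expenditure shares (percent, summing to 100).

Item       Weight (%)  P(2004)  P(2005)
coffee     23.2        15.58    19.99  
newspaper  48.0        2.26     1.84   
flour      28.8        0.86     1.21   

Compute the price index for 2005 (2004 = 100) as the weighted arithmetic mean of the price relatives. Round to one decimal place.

109.4

coffee: 23.2 × (19.99/15.58) = 23.2 × 1.283055 = 29.7669
newspaper: 48.0 × (1.84/2.26) = 48.0 × 0.814159 = 39.0796
flour: 28.8 × (1.21/0.86) = 28.8 × 1.406977 = 40.5209
Index = Σ wᵢ·(p₁ᵢ/p₀ᵢ) = 29.7669 + 39.0796 + 40.5209 = 109.3675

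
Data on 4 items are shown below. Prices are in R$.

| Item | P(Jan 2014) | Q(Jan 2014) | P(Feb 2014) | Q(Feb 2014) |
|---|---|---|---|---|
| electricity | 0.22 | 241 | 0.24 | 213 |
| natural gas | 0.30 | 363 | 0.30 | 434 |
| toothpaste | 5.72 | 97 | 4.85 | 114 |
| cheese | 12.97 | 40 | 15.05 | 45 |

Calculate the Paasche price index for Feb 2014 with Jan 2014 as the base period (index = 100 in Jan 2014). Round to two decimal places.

Paasche price index uses current-period quantities as weights.
ΣP(Feb 2014)·Q(Feb 2014) = 0.24×213 + 0.30×434 + 4.85×114 + 15.05×45 = 51.12 + 130.2 + 552.9 + 677.25 = 1411.47
ΣP(Jan 2014)·Q(Feb 2014) = 0.22×213 + 0.30×434 + 5.72×114 + 12.97×45 = 46.86 + 130.2 + 652.08 + 583.65 = 1412.79
Index = 1411.47 / 1412.79 × 100 = 99.9066

99.91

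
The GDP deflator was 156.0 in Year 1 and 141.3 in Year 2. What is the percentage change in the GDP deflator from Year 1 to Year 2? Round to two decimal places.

-9.42%

Change = (141.3 − 156.0) / 156.0 × 100
       = -14.7 / 156.0 × 100 = -9.4231%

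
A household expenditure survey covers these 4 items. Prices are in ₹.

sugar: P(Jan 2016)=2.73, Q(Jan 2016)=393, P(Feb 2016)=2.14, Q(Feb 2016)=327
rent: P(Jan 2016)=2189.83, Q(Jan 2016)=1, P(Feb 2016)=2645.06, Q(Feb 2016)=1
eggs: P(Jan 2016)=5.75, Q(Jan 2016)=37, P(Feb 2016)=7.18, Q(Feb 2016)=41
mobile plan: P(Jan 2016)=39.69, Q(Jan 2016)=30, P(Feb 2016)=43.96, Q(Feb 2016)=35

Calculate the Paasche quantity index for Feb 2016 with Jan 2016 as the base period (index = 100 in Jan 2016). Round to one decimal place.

102.1

Paasche quantity index uses current-period prices as weights.
ΣP(Feb 2016)·Q(Feb 2016) = 2.14×327 + 2645.06×1 + 7.18×41 + 43.96×35 = 699.78 + 2645.06 + 294.38 + 1538.6 = 5177.82
ΣP(Feb 2016)·Q(Jan 2016) = 2.14×393 + 2645.06×1 + 7.18×37 + 43.96×30 = 841.02 + 2645.06 + 265.66 + 1318.8 = 5070.54
Index = 5177.82 / 5070.54 × 100 = 102.1158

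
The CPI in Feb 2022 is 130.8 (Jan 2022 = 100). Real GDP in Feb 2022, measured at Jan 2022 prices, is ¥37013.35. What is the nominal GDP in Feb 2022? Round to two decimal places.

48413.46

Nominal = Real × (Index/100) = 37013.35 × (130.8/100)
        = 37013.35 × 1.308 = 48413.4618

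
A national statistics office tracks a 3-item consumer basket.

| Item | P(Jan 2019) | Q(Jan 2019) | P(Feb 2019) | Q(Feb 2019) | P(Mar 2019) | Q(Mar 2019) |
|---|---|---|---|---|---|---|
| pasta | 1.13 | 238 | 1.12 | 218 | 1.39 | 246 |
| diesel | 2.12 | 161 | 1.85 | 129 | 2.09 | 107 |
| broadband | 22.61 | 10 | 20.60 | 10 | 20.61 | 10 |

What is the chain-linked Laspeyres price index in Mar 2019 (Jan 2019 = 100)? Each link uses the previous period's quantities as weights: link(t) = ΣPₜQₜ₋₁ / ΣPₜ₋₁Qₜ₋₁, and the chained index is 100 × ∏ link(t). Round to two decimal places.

Link Jan 2019→Feb 2019:
ΣP(Feb 2019)Q(Jan 2019) = 1.12×238 + 1.85×161 + 20.60×10 = 266.56 + 297.85 + 206 = 770.41
ΣP(Jan 2019)Q(Jan 2019) = 1.13×238 + 2.12×161 + 22.61×10 = 268.94 + 341.32 + 226.1 = 836.36
link = 770.41/836.36 = 0.921146
Link Feb 2019→Mar 2019:
ΣP(Mar 2019)Q(Feb 2019) = 1.39×218 + 2.09×129 + 20.61×10 = 303.02 + 269.61 + 206.1 = 778.73
ΣP(Feb 2019)Q(Feb 2019) = 1.12×218 + 1.85×129 + 20.60×10 = 244.16 + 238.65 + 206 = 688.81
link = 778.73/688.81 = 1.130544
Chained index = 100 × 0.921146 × 1.130544 = 104.1397

104.14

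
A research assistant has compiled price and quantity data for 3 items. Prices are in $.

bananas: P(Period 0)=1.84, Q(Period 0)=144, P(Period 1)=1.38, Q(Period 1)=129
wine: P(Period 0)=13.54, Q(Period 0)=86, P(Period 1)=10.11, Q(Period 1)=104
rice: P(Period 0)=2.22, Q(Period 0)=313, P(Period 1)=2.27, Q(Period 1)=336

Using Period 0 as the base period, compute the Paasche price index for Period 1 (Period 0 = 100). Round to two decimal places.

83.30

Paasche price index uses current-period quantities as weights.
ΣP(Period 1)·Q(Period 1) = 1.38×129 + 10.11×104 + 2.27×336 = 178.02 + 1051.44 + 762.72 = 1992.18
ΣP(Period 0)·Q(Period 1) = 1.84×129 + 13.54×104 + 2.22×336 = 237.36 + 1408.16 + 745.92 = 2391.44
Index = 1992.18 / 2391.44 × 100 = 83.3046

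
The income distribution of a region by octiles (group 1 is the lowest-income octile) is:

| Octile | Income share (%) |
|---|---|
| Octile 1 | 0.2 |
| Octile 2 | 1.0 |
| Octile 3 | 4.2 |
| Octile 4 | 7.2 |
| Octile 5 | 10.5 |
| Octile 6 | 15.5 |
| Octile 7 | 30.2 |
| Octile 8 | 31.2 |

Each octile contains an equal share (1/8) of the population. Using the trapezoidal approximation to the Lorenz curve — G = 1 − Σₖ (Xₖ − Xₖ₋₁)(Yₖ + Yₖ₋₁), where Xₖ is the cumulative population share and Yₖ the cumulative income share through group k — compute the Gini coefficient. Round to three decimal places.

Cumulative income shares Yₖ: 0.0020, 0.0120, 0.0540, 0.1260, 0.2310, 0.3860, 0.6880, 1.0000
Σ (Xₖ−Xₖ₋₁)(Yₖ+Yₖ₋₁) = (1/8)(0.0020+0.0000) + (1/8)(0.0120+0.0020) + (1/8)(0.0540+0.0120) + (1/8)(0.1260+0.0540) + (1/8)(0.2310+0.1260) + (1/8)(0.3860+0.2310) + (1/8)(0.6880+0.3860) + (1/8)(1.0000+0.6880)
  = 0.0003 + 0.0018 + 0.0083 + 0.0225 + 0.0446 + 0.0771 + 0.1342 + 0.2110 = 0.4997
G = 1 − 0.4997 = 0.5003

0.500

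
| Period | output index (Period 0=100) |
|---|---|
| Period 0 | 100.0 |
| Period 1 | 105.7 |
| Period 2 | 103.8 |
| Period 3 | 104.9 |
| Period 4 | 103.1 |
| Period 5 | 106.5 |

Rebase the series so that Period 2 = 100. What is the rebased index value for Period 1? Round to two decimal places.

101.83

Rebased(Period 1) = 105.7 / 103.8 × 100 = 101.8304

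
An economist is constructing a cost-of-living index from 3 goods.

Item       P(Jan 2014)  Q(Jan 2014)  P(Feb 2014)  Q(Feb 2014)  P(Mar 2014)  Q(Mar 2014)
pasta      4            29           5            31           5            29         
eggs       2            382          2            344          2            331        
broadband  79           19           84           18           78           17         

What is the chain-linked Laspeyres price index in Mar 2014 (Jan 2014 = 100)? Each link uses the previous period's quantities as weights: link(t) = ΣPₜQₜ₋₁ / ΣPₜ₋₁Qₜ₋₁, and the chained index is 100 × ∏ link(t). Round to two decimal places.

100.38

Link Jan 2014→Feb 2014:
ΣP(Feb 2014)Q(Jan 2014) = 5×29 + 2×382 + 84×19 = 145 + 764 + 1596 = 2505
ΣP(Jan 2014)Q(Jan 2014) = 4×29 + 2×382 + 79×19 = 116 + 764 + 1501 = 2381
link = 2505/2381 = 1.052079
Link Feb 2014→Mar 2014:
ΣP(Mar 2014)Q(Feb 2014) = 5×31 + 2×344 + 78×18 = 155 + 688 + 1404 = 2247
ΣP(Feb 2014)Q(Feb 2014) = 5×31 + 2×344 + 84×18 = 155 + 688 + 1512 = 2355
link = 2247/2355 = 0.954140
Chained index = 100 × 1.052079 × 0.954140 = 100.3831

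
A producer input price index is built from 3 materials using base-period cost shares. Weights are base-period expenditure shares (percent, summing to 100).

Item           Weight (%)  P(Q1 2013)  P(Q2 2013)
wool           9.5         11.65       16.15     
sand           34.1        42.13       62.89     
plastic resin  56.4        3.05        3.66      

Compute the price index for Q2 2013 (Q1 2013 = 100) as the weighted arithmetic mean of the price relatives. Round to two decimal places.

wool: 9.5 × (16.15/11.65) = 9.5 × 1.386266 = 13.1695
sand: 34.1 × (62.89/42.13) = 34.1 × 1.492761 = 50.9031
plastic resin: 56.4 × (3.66/3.05) = 56.4 × 1.200000 = 67.6800
Index = Σ wᵢ·(p₁ᵢ/p₀ᵢ) = 13.1695 + 50.9031 + 67.6800 = 131.7527

131.75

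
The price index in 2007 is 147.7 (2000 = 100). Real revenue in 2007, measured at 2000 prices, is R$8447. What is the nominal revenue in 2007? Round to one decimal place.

Nominal = Real × (Index/100) = 8447 × (147.7/100)
        = 8447 × 1.477 = 12476.2190

12476.2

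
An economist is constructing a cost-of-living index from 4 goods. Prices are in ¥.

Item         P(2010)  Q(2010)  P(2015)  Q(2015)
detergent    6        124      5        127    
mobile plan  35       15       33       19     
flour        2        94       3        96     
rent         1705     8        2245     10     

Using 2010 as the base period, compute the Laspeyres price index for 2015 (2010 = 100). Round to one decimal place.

128.2

Laspeyres price index uses base-period quantities as weights.
ΣP(2015)·Q(2010) = 5×124 + 33×15 + 3×94 + 2245×8 = 620 + 495 + 282 + 17960 = 19357
ΣP(2010)·Q(2010) = 6×124 + 35×15 + 2×94 + 1705×8 = 744 + 525 + 188 + 13640 = 15097
Index = 19357 / 15097 × 100 = 128.2175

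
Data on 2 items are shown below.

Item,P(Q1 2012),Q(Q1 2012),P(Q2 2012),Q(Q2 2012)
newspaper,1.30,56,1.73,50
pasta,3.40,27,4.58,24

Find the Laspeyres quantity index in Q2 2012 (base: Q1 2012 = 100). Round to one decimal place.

89.1

Laspeyres quantity index uses base-period prices as weights.
ΣP(Q1 2012)·Q(Q2 2012) = 1.30×50 + 3.40×24 = 65 + 81.6 = 146.6
ΣP(Q1 2012)·Q(Q1 2012) = 1.30×56 + 3.40×27 = 72.8 + 91.8 = 164.6
Index = 146.6 / 164.6 × 100 = 89.0644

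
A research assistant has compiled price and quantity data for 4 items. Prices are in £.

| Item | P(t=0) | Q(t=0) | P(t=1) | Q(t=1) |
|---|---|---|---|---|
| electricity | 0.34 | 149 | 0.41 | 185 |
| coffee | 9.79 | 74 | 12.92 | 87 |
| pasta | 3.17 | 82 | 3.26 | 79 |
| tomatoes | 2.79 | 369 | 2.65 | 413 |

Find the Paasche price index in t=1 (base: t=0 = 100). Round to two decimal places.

Paasche price index uses current-period quantities as weights.
ΣP(t=1)·Q(t=1) = 0.41×185 + 12.92×87 + 3.26×79 + 2.65×413 = 75.85 + 1124.04 + 257.54 + 1094.45 = 2551.88
ΣP(t=0)·Q(t=1) = 0.34×185 + 9.79×87 + 3.17×79 + 2.79×413 = 62.9 + 851.73 + 250.43 + 1152.27 = 2317.33
Index = 2551.88 / 2317.33 × 100 = 110.1216

110.12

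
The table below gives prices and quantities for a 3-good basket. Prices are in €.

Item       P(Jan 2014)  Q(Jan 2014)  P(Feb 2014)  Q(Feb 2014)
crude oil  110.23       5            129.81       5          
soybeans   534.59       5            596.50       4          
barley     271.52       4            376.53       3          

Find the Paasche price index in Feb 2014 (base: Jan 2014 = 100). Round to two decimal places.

118.85

Paasche price index uses current-period quantities as weights.
ΣP(Feb 2014)·Q(Feb 2014) = 129.81×5 + 596.50×4 + 376.53×3 = 649.05 + 2386 + 1129.59 = 4164.64
ΣP(Jan 2014)·Q(Feb 2014) = 110.23×5 + 534.59×4 + 271.52×3 = 551.15 + 2138.36 + 814.56 = 3504.07
Index = 4164.64 / 3504.07 × 100 = 118.8515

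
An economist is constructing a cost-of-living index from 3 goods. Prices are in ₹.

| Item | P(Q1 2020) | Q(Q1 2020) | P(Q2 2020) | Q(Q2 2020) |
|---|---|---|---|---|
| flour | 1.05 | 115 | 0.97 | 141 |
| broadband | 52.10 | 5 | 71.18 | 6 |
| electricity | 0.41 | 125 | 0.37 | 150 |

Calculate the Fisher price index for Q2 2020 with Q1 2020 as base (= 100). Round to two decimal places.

118.69

Laspeyres component (base-period weights):
ΣP(Q2 2020)Q(Q1 2020) = 0.97×115 + 71.18×5 + 0.37×125 = 111.55 + 355.9 + 46.25 = 513.7
ΣP(Q1 2020)Q(Q1 2020) = 1.05×115 + 52.10×5 + 0.41×125 = 120.75 + 260.5 + 51.25 = 432.5
L = 513.7 / 432.5 × 100 = 118.7746
Paasche component (current-period weights):
ΣP(Q2 2020)Q(Q2 2020) = 0.97×141 + 71.18×6 + 0.37×150 = 136.77 + 427.08 + 55.5 = 619.35
ΣP(Q1 2020)Q(Q2 2020) = 1.05×141 + 52.10×6 + 0.41×150 = 148.05 + 312.6 + 61.5 = 522.15
P = 619.35 / 522.15 × 100 = 118.6153
Fisher = √(L × P) = √(118.7746 × 118.6153) = 118.6949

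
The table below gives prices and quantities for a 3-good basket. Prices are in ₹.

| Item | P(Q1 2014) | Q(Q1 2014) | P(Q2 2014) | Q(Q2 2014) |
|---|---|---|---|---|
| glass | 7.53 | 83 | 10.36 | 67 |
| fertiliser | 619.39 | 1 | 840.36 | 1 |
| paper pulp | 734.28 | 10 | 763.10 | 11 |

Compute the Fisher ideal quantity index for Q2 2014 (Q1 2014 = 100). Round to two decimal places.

Laspeyres component (base-period weights):
ΣP(Q1 2014)Q(Q2 2014) = 7.53×67 + 619.39×1 + 734.28×11 = 504.51 + 619.39 + 8077.08 = 9200.98
ΣP(Q1 2014)Q(Q1 2014) = 7.53×83 + 619.39×1 + 734.28×10 = 624.99 + 619.39 + 7342.8 = 8587.18
L = 9200.98 / 8587.18 × 100 = 107.1479
Paasche component (current-period weights):
ΣP(Q2 2014)Q(Q2 2014) = 10.36×67 + 840.36×1 + 763.10×11 = 694.12 + 840.36 + 8394.1 = 9928.58
ΣP(Q2 2014)Q(Q1 2014) = 10.36×83 + 840.36×1 + 763.10×10 = 859.88 + 840.36 + 7631 = 9331.24
P = 9928.58 / 9331.24 × 100 = 106.4015
Fisher = √(L × P) = √(107.1479 × 106.4015) = 106.7740

106.77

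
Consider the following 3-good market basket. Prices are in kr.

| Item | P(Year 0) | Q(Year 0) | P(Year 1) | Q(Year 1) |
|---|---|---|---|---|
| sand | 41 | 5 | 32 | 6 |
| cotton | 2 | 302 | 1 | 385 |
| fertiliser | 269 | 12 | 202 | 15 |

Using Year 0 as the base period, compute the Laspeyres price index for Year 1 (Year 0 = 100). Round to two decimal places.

71.49

Laspeyres price index uses base-period quantities as weights.
ΣP(Year 1)·Q(Year 0) = 32×5 + 1×302 + 202×12 = 160 + 302 + 2424 = 2886
ΣP(Year 0)·Q(Year 0) = 41×5 + 2×302 + 269×12 = 205 + 604 + 3228 = 4037
Index = 2886 / 4037 × 100 = 71.4887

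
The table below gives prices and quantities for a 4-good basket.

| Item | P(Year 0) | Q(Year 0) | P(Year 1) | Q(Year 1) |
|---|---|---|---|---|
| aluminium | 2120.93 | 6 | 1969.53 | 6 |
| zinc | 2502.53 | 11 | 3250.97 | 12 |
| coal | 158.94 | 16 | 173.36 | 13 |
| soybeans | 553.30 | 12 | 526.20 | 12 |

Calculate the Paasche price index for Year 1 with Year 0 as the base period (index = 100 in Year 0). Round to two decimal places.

Paasche price index uses current-period quantities as weights.
ΣP(Year 1)·Q(Year 1) = 1969.53×6 + 3250.97×12 + 173.36×13 + 526.20×12 = 11817.18 + 39011.64 + 2253.68 + 6314.4 = 59396.9
ΣP(Year 0)·Q(Year 1) = 2120.93×6 + 2502.53×12 + 158.94×13 + 553.30×12 = 12725.58 + 30030.36 + 2066.22 + 6639.6 = 51461.76
Index = 59396.9 / 51461.76 × 100 = 115.4195

115.42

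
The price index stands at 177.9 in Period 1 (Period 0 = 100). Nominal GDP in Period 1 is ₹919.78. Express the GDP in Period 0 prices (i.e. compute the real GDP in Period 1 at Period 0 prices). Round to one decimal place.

Real = Nominal ÷ (Index/100) = 919.78 ÷ (177.9/100)
     = 919.78 ÷ 1.779 = 517.0208

517.0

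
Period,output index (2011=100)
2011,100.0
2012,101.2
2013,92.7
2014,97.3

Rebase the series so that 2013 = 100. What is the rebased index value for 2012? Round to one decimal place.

109.2

Rebased(2012) = 101.2 / 92.7 × 100 = 109.1694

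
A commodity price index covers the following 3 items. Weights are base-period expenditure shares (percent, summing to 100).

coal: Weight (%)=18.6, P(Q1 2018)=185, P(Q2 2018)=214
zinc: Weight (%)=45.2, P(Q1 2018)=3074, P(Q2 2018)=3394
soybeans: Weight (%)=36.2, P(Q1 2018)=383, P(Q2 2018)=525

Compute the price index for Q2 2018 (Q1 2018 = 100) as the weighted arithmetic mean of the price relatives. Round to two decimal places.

coal: 18.6 × (214/185) = 18.6 × 1.156757 = 21.5157
zinc: 45.2 × (3394/3074) = 45.2 × 1.104099 = 49.9053
soybeans: 36.2 × (525/383) = 36.2 × 1.370757 = 49.6214
Index = Σ wᵢ·(p₁ᵢ/p₀ᵢ) = 21.5157 + 49.9053 + 49.6214 = 121.0424

121.04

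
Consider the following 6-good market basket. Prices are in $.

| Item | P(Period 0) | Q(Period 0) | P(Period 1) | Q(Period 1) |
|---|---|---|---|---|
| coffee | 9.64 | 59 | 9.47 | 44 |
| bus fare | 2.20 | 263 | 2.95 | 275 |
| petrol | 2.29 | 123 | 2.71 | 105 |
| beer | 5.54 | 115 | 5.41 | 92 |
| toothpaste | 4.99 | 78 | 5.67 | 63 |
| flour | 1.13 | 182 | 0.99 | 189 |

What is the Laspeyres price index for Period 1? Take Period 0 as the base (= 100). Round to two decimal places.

Laspeyres price index uses base-period quantities as weights.
ΣP(Period 1)·Q(Period 0) = 9.47×59 + 2.95×263 + 2.71×123 + 5.41×115 + 5.67×78 + 0.99×182 = 558.73 + 775.85 + 333.33 + 622.15 + 442.26 + 180.18 = 2912.5
ΣP(Period 0)·Q(Period 0) = 9.64×59 + 2.20×263 + 2.29×123 + 5.54×115 + 4.99×78 + 1.13×182 = 568.76 + 578.6 + 281.67 + 637.1 + 389.22 + 205.66 = 2661.01
Index = 2912.5 / 2661.01 × 100 = 109.4509

109.45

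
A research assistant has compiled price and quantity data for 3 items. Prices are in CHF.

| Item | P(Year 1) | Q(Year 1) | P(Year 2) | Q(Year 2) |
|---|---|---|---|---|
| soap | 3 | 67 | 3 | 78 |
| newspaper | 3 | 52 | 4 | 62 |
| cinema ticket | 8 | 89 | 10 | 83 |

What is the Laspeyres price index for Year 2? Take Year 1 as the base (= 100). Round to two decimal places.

Laspeyres price index uses base-period quantities as weights.
ΣP(Year 2)·Q(Year 1) = 3×67 + 4×52 + 10×89 = 201 + 208 + 890 = 1299
ΣP(Year 1)·Q(Year 1) = 3×67 + 3×52 + 8×89 = 201 + 156 + 712 = 1069
Index = 1299 / 1069 × 100 = 121.5154

121.52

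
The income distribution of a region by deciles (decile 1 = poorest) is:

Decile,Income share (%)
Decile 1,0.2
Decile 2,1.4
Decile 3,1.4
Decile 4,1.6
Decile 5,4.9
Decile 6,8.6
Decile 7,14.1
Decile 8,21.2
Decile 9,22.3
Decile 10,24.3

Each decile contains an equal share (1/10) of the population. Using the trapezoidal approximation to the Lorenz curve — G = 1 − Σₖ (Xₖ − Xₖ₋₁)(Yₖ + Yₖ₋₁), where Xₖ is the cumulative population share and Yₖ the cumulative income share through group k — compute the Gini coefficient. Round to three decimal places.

Cumulative income shares Yₖ: 0.0020, 0.0160, 0.0300, 0.0460, 0.0950, 0.1810, 0.3220, 0.5340, 0.7570, 1.0000
Σ (Xₖ−Xₖ₋₁)(Yₖ+Yₖ₋₁) = (1/10)(0.0020+0.0000) + (1/10)(0.0160+0.0020) + (1/10)(0.0300+0.0160) + (1/10)(0.0460+0.0300) + (1/10)(0.0950+0.0460) + (1/10)(0.1810+0.0950) + (1/10)(0.3220+0.1810) + (1/10)(0.5340+0.3220) + (1/10)(0.7570+0.5340) + (1/10)(1.0000+0.7570)
  = 0.0002 + 0.0018 + 0.0046 + 0.0076 + 0.0141 + 0.0276 + 0.0503 + 0.0856 + 0.1291 + 0.1757 = 0.4966
G = 1 − 0.4966 = 0.5034

0.503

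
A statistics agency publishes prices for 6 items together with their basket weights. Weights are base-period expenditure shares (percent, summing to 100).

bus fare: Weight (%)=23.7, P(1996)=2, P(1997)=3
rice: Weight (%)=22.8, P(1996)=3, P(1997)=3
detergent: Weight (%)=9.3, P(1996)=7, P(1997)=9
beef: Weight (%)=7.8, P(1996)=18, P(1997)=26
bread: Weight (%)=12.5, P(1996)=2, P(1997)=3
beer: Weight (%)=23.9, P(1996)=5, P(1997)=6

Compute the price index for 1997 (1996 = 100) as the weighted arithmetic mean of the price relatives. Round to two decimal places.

bus fare: 23.7 × (3/2) = 23.7 × 1.500000 = 35.5500
rice: 22.8 × (3/3) = 22.8 × 1.000000 = 22.8000
detergent: 9.3 × (9/7) = 9.3 × 1.285714 = 11.9571
beef: 7.8 × (26/18) = 7.8 × 1.444444 = 11.2667
bread: 12.5 × (3/2) = 12.5 × 1.500000 = 18.7500
beer: 23.9 × (6/5) = 23.9 × 1.200000 = 28.6800
Index = Σ wᵢ·(p₁ᵢ/p₀ᵢ) = 35.5500 + 22.8000 + 11.9571 + 11.2667 + 18.7500 + 28.6800 = 129.0038

129.00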